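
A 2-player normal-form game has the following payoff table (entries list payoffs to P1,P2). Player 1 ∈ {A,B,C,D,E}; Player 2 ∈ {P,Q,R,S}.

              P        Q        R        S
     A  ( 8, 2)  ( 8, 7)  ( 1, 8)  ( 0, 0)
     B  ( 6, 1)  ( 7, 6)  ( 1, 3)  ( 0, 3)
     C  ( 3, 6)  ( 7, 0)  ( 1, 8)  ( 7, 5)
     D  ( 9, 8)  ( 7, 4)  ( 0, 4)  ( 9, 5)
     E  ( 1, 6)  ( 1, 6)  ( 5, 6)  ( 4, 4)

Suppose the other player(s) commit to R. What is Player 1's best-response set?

P1 best: {E}

u_1(A vs R) = 1
u_1(B vs R) = 1
u_1(C vs R) = 1
u_1(D vs R) = 0
u_1(E vs R) = 5
max payoff 5 at {E}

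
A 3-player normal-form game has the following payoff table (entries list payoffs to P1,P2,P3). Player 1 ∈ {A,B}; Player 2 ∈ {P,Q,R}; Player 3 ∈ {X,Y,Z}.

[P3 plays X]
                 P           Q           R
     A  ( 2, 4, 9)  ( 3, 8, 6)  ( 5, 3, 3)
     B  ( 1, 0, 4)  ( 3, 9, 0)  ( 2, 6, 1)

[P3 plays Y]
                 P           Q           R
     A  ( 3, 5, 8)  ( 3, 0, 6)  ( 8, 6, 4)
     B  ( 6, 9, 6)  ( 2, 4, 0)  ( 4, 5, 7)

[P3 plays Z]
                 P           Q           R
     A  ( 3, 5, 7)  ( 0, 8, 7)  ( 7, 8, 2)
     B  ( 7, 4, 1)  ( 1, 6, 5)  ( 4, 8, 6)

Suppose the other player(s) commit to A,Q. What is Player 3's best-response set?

P3 best: {Z}

u_3(X vs A,Q) = 6
u_3(Y vs A,Q) = 6
u_3(Z vs A,Q) = 7
max payoff 7 at {Z}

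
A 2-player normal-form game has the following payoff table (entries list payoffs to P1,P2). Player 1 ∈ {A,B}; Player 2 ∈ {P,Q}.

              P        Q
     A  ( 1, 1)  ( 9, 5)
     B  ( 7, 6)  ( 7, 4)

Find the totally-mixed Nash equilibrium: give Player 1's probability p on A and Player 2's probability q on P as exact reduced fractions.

P1 mixes 1/3 on A; P2 mixes 1/4 on P

P1 indiff ⇒ q·1+(1-q)·9 = q·7+(1-q)·7 ⇒ q(-6) = (1-q)(-2) ⇒ q = 1/4
P2 indiff ⇒ p·1+(1-p)·6 = p·5+(1-p)·4 ⇒ p(-4) = (1-p)(-2) ⇒ p = 1/3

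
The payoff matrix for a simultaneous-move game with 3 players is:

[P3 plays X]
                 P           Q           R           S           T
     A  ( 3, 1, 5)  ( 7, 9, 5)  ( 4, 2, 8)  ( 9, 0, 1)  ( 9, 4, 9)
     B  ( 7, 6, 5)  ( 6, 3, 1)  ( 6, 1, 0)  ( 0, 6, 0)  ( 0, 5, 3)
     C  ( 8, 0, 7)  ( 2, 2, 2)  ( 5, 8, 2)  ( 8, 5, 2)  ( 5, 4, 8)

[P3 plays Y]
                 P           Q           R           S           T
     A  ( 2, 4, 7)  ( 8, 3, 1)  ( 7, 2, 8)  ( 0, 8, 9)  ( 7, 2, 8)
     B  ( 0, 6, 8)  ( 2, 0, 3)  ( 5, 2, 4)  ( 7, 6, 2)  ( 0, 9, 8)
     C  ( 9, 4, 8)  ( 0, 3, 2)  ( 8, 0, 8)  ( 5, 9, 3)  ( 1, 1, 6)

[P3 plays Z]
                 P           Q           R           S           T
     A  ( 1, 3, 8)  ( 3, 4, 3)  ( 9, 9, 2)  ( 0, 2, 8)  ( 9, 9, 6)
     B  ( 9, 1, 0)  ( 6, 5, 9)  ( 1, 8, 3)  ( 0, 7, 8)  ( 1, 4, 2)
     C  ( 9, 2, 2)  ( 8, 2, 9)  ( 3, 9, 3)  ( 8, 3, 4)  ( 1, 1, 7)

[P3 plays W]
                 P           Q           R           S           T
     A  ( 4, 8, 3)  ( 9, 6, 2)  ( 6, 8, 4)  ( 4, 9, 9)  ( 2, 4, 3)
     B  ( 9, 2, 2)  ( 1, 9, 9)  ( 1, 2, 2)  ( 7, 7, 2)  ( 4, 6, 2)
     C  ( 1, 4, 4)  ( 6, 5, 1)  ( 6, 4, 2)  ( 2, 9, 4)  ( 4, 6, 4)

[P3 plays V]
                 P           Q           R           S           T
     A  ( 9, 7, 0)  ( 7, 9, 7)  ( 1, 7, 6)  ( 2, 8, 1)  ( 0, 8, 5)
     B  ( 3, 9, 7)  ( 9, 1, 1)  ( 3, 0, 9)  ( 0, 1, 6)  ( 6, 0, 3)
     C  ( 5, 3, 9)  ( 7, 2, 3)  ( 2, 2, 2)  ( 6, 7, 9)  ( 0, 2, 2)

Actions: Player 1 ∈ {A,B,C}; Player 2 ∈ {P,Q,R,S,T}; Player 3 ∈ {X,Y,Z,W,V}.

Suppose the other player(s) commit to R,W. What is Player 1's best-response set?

BR_1 = {A,C}

u_1(A vs R,W) = 6
u_1(B vs R,W) = 1
u_1(C vs R,W) = 6
max payoff 6 at {A,C}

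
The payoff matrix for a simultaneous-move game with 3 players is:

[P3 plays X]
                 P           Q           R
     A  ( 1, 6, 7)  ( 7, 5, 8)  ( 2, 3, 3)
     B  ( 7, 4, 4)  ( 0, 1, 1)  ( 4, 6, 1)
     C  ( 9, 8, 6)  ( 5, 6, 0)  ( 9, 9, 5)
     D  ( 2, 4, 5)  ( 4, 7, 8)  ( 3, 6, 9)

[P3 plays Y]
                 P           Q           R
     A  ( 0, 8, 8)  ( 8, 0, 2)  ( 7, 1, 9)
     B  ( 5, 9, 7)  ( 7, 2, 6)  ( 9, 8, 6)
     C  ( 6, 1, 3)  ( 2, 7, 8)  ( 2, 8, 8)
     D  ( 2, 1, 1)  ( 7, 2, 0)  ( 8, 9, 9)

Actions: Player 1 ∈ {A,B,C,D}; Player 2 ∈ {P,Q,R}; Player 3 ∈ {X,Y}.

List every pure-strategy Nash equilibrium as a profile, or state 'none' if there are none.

PSNE: ∅

(A,P,X): not NE [P1→C gives 9>1; P3→Y gives 8>7]
(A,P,Y): not NE [P1→C gives 6>0]
(A,Q,X): not NE [P2→P gives 6>5]
(A,Q,Y): not NE [P2→P gives 8>0; P3→X gives 8>2]
(A,R,X): not NE [P1→C gives 9>2; P2→P gives 6>3; P3→Y gives 9>3]
(A,R,Y): not NE [P1→B gives 9>7; P2→P gives 8>1]
(B,P,X): not NE [P1→C gives 9>7; P2→R gives 6>4; P3→Y gives 7>4]
(B,P,Y): not NE [P1→C gives 6>5]
(B,Q,X): not NE [P1→A gives 7>0; P2→R gives 6>1; P3→Y gives 6>1]
(B,Q,Y): not NE [P1→A gives 8>7; P2→P gives 9>2]
(B,R,X): not NE [P1→C gives 9>4; P3→Y gives 6>1]
(B,R,Y): not NE [P2→P gives 9>8]
(C,P,X): not NE [P2→R gives 9>8]
(C,P,Y): not NE [P2→R gives 8>1; P3→X gives 6>3]
(C,Q,X): not NE [P1→A gives 7>5; P2→R gives 9>6; P3→Y gives 8>0]
(C,Q,Y): not NE [P1→A gives 8>2; P2→R gives 8>7]
(C,R,X): not NE [P3→Y gives 8>5]
(C,R,Y): not NE [P1→B gives 9>2]
(D,P,X): not NE [P1→C gives 9>2; P2→Q gives 7>4]
(D,P,Y): not NE [P1→C gives 6>2; P2→R gives 9>1; P3→X gives 5>1]
(D,Q,X): not NE [P1→A gives 7>4]
(D,Q,Y): not NE [P1→A gives 8>7; P2→R gives 9>2; P3→X gives 8>0]
(D,R,X): not NE [P1→C gives 9>3; P2→Q gives 7>6]
(D,R,Y): not NE [P1→B gives 9>8]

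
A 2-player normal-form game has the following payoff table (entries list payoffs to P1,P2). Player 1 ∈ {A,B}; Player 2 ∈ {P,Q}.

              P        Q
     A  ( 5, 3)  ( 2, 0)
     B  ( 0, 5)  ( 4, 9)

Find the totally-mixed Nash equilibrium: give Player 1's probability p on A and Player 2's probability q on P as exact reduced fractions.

p=4/7, q=2/7

P1 indiff ⇒ q·5+(1-q)·2 = q·0+(1-q)·4 ⇒ q(5) = (1-q)(2) ⇒ q = 2/7
P2 indiff ⇒ p·3+(1-p)·5 = p·0+(1-p)·9 ⇒ p(3) = (1-p)(4) ⇒ p = 4/7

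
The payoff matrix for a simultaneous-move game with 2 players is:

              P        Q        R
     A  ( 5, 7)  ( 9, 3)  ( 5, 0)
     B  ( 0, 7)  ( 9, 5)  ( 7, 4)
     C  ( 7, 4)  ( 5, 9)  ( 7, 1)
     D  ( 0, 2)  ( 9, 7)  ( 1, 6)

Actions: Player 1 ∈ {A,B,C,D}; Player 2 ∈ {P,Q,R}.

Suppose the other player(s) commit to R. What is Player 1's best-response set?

P1 best: {B,C}

u_1(A vs R) = 5
u_1(B vs R) = 7
u_1(C vs R) = 7
u_1(D vs R) = 1
max payoff 7 at {B,C}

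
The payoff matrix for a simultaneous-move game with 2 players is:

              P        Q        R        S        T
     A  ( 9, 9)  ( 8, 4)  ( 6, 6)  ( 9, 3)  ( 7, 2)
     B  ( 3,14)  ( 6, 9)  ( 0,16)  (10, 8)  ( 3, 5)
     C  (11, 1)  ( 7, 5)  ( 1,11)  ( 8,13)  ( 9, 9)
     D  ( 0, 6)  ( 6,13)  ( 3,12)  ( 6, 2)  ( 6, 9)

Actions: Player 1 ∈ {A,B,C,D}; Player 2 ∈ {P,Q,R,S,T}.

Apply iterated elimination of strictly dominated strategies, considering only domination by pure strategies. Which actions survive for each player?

P1 drop D (A beats it: P:9>0 Q:8>6 R:6>3 S:9>6 T:7>6)
P2 drop Q (R beats it: A:6>4 B:16>9 C:11>5)
P2 drop T (R beats it: A:6>2 B:16>5 C:11>9)
P1→{A,B,C} P2→{P,R,S}

Survivors P1:{A,B,C} P2:{P,R,S}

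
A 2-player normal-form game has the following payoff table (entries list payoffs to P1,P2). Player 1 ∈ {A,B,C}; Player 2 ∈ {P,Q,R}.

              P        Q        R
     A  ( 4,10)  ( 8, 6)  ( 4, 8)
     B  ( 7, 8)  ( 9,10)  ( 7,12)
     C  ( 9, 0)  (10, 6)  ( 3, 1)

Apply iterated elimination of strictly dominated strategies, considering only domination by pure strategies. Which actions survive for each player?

IESDS → P1:{B,C} P2:{Q,R}

P1 drop A (B beats it: P:7>4 Q:9>8 R:7>4)
P2 drop P (Q beats it: B:10>8 C:6>0)
P1→{B,C} P2→{Q,R}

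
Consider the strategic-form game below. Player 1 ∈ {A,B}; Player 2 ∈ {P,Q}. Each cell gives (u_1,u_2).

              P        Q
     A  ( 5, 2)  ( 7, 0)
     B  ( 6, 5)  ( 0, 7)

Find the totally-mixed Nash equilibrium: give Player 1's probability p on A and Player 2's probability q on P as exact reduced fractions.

p=1/2, q=7/8

P1 indiff ⇒ q·5+(1-q)·7 = q·6+(1-q)·0 ⇒ q(-1) = (1-q)(-7) ⇒ q = 7/8
P2 indiff ⇒ p·2+(1-p)·5 = p·0+(1-p)·7 ⇒ p(2) = (1-p)(2) ⇒ p = 1/2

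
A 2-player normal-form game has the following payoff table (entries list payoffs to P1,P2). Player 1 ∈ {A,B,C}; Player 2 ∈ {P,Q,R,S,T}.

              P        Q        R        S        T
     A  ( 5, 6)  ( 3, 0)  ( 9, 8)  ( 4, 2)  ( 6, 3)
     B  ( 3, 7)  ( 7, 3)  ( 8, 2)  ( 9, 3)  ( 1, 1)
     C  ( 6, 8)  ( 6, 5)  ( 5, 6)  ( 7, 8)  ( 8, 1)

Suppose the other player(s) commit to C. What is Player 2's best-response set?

argmax u_2 = {P,S}

u_2(P vs C) = 8
u_2(Q vs C) = 5
u_2(R vs C) = 6
u_2(S vs C) = 8
u_2(T vs C) = 1
max payoff 8 at {P,S}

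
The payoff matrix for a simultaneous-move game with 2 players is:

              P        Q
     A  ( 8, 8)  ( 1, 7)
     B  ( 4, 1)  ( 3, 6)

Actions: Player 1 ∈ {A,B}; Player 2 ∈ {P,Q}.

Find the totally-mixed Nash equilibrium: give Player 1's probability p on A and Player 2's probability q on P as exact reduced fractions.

P1 indiff ⇒ q·8+(1-q)·1 = q·4+(1-q)·3 ⇒ q(4) = (1-q)(2) ⇒ q = 1/3
P2 indiff ⇒ p·8+(1-p)·1 = p·7+(1-p)·6 ⇒ p(1) = (1-p)(5) ⇒ p = 5/6

P1 mixes 5/6 on A; P2 mixes 1/3 on P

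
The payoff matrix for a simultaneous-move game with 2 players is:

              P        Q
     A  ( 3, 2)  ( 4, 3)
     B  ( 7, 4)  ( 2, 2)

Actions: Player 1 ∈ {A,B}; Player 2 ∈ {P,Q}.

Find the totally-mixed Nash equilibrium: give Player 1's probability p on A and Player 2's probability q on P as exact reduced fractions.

p=2/3, q=1/3

P1 indiff ⇒ q·3+(1-q)·4 = q·7+(1-q)·2 ⇒ q(-4) = (1-q)(-2) ⇒ q = 1/3
P2 indiff ⇒ p·2+(1-p)·4 = p·3+(1-p)·2 ⇒ p(-1) = (1-p)(-2) ⇒ p = 2/3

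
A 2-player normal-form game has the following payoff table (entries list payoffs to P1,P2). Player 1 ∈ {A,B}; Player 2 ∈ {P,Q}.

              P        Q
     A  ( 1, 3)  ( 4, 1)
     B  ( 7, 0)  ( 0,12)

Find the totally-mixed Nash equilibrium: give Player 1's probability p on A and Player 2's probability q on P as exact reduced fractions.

P1 indiff ⇒ q·1+(1-q)·4 = q·7+(1-q)·0 ⇒ q(-6) = (1-q)(-4) ⇒ q = 2/5
P2 indiff ⇒ p·3+(1-p)·0 = p·1+(1-p)·12 ⇒ p(2) = (1-p)(12) ⇒ p = 6/7

(p,q) = (6/7, 2/5)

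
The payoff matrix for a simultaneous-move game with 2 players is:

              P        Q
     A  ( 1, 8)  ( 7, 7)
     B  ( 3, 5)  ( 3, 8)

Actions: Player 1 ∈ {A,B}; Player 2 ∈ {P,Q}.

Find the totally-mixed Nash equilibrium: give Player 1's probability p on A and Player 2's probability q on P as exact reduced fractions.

p=3/4, q=2/3

P1 indiff ⇒ q·1+(1-q)·7 = q·3+(1-q)·3 ⇒ q(-2) = (1-q)(-4) ⇒ q = 2/3
P2 indiff ⇒ p·8+(1-p)·5 = p·7+(1-p)·8 ⇒ p(1) = (1-p)(3) ⇒ p = 3/4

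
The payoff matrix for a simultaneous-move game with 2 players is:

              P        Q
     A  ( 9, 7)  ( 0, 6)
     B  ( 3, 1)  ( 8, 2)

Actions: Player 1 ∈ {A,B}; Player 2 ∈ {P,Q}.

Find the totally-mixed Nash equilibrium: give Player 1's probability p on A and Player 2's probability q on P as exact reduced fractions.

p=1/2, q=4/7

P1 indiff ⇒ q·9+(1-q)·0 = q·3+(1-q)·8 ⇒ q(6) = (1-q)(8) ⇒ q = 4/7
P2 indiff ⇒ p·7+(1-p)·1 = p·6+(1-p)·2 ⇒ p(1) = (1-p)(1) ⇒ p = 1/2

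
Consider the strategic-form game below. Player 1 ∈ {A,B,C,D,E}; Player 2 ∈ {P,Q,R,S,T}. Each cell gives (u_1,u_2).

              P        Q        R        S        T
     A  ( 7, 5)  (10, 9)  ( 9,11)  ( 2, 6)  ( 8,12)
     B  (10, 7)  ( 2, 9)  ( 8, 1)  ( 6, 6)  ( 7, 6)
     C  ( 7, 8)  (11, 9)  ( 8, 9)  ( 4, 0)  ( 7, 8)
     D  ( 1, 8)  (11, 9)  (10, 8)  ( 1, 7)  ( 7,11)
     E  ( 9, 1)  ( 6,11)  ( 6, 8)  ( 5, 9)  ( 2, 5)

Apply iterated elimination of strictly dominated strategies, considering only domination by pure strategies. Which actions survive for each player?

P2 drop P (Q beats it: A:9>5 B:9>7 C:9>8 D:9>8 E:11>1)
P2 drop S (Q beats it: A:9>6 B:9>6 C:9>0 D:9>7 E:11>9)
P1 drop B (A beats it: Q:10>2 R:9>8 T:8>7)
P1 drop E (A beats it: Q:10>6 R:9>6 T:8>2)
P1→{A,C,D} P2→{Q,R,T}

IESDS → P1:{A,C,D} P2:{Q,R,T}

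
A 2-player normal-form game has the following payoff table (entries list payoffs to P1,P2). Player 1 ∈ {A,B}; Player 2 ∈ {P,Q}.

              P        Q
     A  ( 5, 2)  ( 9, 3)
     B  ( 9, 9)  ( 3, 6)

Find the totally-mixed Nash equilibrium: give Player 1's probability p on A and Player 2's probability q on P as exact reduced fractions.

(p,q) = (3/4, 3/5)

P1 indiff ⇒ q·5+(1-q)·9 = q·9+(1-q)·3 ⇒ q(-4) = (1-q)(-6) ⇒ q = 3/5
P2 indiff ⇒ p·2+(1-p)·9 = p·3+(1-p)·6 ⇒ p(-1) = (1-p)(-3) ⇒ p = 3/4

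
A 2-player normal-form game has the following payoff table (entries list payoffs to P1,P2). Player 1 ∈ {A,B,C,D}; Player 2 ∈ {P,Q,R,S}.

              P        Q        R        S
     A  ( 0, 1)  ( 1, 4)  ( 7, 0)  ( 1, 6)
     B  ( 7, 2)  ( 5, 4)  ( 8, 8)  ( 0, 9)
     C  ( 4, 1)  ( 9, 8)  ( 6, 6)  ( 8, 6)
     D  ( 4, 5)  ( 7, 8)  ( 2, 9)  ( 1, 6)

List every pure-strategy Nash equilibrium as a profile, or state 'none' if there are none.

Nash profiles: (C,Q)

(A,P): not NE [P1→B gives 7>0; P2→S gives 6>1]
(A,Q): not NE [P1→C gives 9>1; P2→S gives 6>4]
(A,R): not NE [P1→B gives 8>7; P2→S gives 6>0]
(A,S): not NE [P1→C gives 8>1]
(B,P): not NE [P2→S gives 9>2]
(B,Q): not NE [P1→C gives 9>5; P2→S gives 9>4]
(B,R): not NE [P2→S gives 9>8]
(B,S): not NE [P1→C gives 8>0]
(C,P): not NE [P1→B gives 7>4; P2→Q gives 8>1]
(C,Q): NE
(C,R): not NE [P1→B gives 8>6; P2→Q gives 8>6]
(C,S): not NE [P2→Q gives 8>6]
(D,P): not NE [P1→B gives 7>4; P2→R gives 9>5]
(D,Q): not NE [P1→C gives 9>7; P2→R gives 9>8]
(D,R): not NE [P1→B gives 8>2]
(D,S): not NE [P1→C gives 8>1; P2→R gives 9>6]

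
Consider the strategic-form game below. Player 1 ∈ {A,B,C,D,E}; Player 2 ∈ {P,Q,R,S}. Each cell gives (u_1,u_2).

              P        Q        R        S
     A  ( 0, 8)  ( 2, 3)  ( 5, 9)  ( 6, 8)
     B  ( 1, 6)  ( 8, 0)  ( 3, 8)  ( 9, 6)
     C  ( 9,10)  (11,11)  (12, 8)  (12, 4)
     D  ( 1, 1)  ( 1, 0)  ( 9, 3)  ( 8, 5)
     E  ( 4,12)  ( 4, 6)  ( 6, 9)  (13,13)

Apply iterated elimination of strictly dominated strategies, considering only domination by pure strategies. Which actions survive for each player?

P1 drop A (C beats it: P:9>0 Q:11>2 R:12>5 S:12>6)
P1 drop B (C beats it: P:9>1 Q:11>8 R:12>3 S:12>9)
P1 drop D (C beats it: P:9>1 Q:11>1 R:12>9 S:12>8)
P2 drop R (P beats it: C:10>8 E:12>9)
P1→{C,E} P2→{P,Q,S}

Survivors P1:{C,E} P2:{P,Q,S}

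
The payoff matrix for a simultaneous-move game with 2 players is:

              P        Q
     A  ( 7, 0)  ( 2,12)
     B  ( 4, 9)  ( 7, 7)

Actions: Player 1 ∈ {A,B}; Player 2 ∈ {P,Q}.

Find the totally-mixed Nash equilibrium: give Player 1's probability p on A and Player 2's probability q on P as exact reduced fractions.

P1 indiff ⇒ q·7+(1-q)·2 = q·4+(1-q)·7 ⇒ q(3) = (1-q)(5) ⇒ q = 5/8
P2 indiff ⇒ p·0+(1-p)·9 = p·12+(1-p)·7 ⇒ p(-12) = (1-p)(-2) ⇒ p = 1/7

p=1/7, q=5/8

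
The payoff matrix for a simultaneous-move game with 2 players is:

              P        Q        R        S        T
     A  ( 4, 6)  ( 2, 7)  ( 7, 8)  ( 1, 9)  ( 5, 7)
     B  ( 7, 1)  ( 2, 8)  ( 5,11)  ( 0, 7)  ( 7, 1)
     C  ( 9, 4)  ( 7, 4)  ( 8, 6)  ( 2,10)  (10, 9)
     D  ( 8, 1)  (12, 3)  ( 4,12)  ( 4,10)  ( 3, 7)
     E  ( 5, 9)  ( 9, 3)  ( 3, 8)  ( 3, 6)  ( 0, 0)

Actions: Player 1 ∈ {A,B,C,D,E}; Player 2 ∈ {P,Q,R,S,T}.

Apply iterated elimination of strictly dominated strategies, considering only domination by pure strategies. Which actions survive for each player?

IESDS → P1:{C,D} P2:{R,S}

P1 drop A (C beats it: P:9>4 Q:7>2 R:8>7 S:2>1 T:10>5)
P1 drop B (C beats it: P:9>7 Q:7>2 R:8>5 S:2>0 T:10>7)
P1 drop E (D beats it: P:8>5 Q:12>9 R:4>3 S:4>3 T:3>0)
P2 drop P (R beats it: C:6>4 D:12>1)
P2 drop Q (R beats it: C:6>4 D:12>3)
P2 drop T (S beats it: C:10>9 D:10>7)
P1→{C,D} P2→{R,S}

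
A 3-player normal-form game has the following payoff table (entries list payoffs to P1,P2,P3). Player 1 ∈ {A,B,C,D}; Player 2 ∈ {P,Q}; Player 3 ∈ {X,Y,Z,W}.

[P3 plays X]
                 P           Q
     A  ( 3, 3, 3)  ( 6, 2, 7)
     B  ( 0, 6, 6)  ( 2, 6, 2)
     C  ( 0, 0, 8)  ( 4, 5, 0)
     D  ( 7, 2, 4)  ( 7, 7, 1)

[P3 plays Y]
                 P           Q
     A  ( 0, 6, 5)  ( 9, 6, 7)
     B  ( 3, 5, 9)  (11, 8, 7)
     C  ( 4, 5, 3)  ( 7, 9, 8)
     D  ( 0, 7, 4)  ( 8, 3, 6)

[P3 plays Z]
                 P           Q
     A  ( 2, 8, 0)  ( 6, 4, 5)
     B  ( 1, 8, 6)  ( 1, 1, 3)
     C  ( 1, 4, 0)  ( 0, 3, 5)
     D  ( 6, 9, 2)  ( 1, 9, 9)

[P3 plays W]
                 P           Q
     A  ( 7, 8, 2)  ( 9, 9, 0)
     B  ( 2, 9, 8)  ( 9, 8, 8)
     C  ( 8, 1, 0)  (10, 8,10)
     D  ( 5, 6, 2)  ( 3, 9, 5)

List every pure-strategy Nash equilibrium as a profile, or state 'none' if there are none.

(A,P,X): not NE [P1→D gives 7>3; P3→Y gives 5>3]
(A,P,Y): not NE [P1→C gives 4>0]
(A,P,Z): not NE [P1→D gives 6>2; P3→Y gives 5>0]
(A,P,W): not NE [P1→C gives 8>7; P2→Q gives 9>8; P3→Y gives 5>2]
(A,Q,X): not NE [P1→D gives 7>6; P2→P gives 3>2]
(A,Q,Y): not NE [P1→B gives 11>9]
(A,Q,Z): not NE [P2→P gives 8>4; P3→Y gives 7>5]
(A,Q,W): not NE [P1→C gives 10>9; P3→Y gives 7>0]
(B,P,X): not NE [P1→D gives 7>0; P3→Y gives 9>6]
(B,P,Y): not NE [P1→C gives 4>3; P2→Q gives 8>5]
(B,P,Z): not NE [P1→D gives 6>1; P3→Y gives 9>6]
(B,P,W): not NE [P1→C gives 8>2; P3→Y gives 9>8]
(B,Q,X): not NE [P1→D gives 7>2; P3→W gives 8>2]
(B,Q,Y): not NE [P3→W gives 8>7]
(B,Q,Z): not NE [P1→A gives 6>1; P2→P gives 8>1; P3→W gives 8>3]
(B,Q,W): not NE [P1→C gives 10>9; P2→P gives 9>8]
(C,P,X): not NE [P1→D gives 7>0; P2→Q gives 5>0]
(C,P,Y): not NE [P2→Q gives 9>5; P3→X gives 8>3]
(C,P,Z): not NE [P1→D gives 6>1; P3→X gives 8>0]
(C,P,W): not NE [P2→Q gives 8>1; P3→X gives 8>0]
(C,Q,X): not NE [P1→D gives 7>4; P3→W gives 10>0]
(C,Q,Y): not NE [P1→B gives 11>7; P3→W gives 10>8]
(C,Q,Z): not NE [P1→A gives 6>0; P2→P gives 4>3; P3→W gives 10>5]
(C,Q,W): NE
(D,P,X): not NE [P2→Q gives 7>2]
(D,P,Y): not NE [P1→C gives 4>0]
(D,P,Z): not NE [P3→Y gives 4>2]
(D,P,W): not NE [P1→C gives 8>5; P2→Q gives 9>6; P3→Y gives 4>2]
(D,Q,X): not NE [P3→Z gives 9>1]
(D,Q,Y): not NE [P1→B gives 11>8; P2→P gives 7>3; P3→Z gives 9>6]
(D,Q,Z): not NE [P1→A gives 6>1]
(D,Q,W): not NE [P1→C gives 10>3; P3→Z gives 9>5]

NE set: (C,Q,W)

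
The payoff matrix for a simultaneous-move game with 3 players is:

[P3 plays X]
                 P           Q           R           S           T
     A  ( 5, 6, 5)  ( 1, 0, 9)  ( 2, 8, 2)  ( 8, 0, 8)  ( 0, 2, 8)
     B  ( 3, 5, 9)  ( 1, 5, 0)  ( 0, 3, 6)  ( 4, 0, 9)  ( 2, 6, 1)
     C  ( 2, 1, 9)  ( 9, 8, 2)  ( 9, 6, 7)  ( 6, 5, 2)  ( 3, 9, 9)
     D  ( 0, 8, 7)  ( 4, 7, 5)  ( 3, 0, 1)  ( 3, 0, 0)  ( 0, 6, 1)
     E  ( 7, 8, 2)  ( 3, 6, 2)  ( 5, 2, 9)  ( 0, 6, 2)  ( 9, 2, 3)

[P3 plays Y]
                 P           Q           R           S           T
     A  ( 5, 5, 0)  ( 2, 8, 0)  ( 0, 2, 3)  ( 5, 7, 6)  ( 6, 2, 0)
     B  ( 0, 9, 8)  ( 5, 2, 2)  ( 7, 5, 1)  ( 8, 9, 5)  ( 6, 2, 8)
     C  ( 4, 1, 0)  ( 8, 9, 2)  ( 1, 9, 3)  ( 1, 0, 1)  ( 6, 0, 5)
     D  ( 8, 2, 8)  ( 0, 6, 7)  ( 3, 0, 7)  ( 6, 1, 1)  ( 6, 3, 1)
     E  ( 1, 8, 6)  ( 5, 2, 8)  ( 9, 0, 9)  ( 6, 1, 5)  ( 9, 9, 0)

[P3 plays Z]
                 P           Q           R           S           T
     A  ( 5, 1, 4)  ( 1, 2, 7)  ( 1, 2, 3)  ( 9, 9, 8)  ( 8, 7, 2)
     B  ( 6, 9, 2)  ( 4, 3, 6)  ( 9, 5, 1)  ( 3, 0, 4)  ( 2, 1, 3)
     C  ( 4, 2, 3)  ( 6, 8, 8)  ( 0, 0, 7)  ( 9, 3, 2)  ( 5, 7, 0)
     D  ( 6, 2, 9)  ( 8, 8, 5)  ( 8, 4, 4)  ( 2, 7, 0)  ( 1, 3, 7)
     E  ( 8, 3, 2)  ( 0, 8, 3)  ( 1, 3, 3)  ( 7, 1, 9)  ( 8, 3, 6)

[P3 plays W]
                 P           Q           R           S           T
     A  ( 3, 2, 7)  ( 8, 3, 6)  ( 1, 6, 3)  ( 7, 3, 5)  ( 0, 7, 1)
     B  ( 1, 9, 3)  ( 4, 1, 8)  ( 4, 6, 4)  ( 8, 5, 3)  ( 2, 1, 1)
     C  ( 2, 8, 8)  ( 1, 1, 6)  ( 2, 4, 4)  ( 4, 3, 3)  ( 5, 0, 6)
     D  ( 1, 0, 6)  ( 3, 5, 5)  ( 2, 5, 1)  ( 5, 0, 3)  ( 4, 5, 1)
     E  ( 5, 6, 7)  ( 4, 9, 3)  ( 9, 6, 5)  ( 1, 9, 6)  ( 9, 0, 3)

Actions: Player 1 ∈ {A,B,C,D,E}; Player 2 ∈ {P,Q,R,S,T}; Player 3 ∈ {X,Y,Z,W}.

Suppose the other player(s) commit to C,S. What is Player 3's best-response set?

u_3(X vs C,S) = 2
u_3(Y vs C,S) = 1
u_3(Z vs C,S) = 2
u_3(W vs C,S) = 3
max payoff 3 at {W}

P3 best: {W}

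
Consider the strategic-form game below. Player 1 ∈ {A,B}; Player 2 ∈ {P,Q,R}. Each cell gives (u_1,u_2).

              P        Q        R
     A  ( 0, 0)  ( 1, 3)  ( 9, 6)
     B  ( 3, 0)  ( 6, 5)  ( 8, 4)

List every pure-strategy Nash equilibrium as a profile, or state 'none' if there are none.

PSNE = {(A,R), (B,Q)}

(A,P): not NE [P1→B gives 3>0; P2→R gives 6>0]
(A,Q): not NE [P1→B gives 6>1; P2→R gives 6>3]
(A,R): NE
(B,P): not NE [P2→Q gives 5>0]
(B,Q): NE
(B,R): not NE [P1→A gives 9>8; P2→Q gives 5>4]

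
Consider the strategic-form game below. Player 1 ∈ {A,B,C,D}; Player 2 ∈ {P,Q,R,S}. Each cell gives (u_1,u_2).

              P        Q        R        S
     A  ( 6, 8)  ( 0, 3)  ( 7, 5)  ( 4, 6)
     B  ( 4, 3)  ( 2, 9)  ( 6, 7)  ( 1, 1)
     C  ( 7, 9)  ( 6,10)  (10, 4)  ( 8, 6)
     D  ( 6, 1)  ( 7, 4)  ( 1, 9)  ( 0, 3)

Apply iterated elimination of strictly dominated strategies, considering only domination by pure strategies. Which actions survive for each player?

Survivors P1:{C,D} P2:{Q,R}

P1 drop A (C beats it: P:7>6 Q:6>0 R:10>7 S:8>4)
P1 drop B (C beats it: P:7>4 Q:6>2 R:10>6 S:8>1)
P2 drop P (Q beats it: C:10>9 D:4>1)
P2 drop S (Q beats it: C:10>6 D:4>3)
P1→{C,D} P2→{Q,R}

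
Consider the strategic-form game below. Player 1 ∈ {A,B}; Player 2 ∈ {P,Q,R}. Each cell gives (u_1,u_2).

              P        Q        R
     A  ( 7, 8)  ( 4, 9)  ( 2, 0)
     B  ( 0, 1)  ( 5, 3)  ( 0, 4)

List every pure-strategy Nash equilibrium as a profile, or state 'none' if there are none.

Equilibria: none

(A,P): not NE [P2→Q gives 9>8]
(A,Q): not NE [P1→B gives 5>4]
(A,R): not NE [P2→Q gives 9>0]
(B,P): not NE [P1→A gives 7>0; P2→R gives 4>1]
(B,Q): not NE [P2→R gives 4>3]
(B,R): not NE [P1→A gives 2>0]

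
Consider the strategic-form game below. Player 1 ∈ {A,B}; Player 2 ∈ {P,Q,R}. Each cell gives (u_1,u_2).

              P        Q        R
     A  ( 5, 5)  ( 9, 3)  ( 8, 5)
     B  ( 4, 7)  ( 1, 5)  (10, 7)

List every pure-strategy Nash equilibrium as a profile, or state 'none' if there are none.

(A,P): NE
(A,Q): not NE [P2→R gives 5>3]
(A,R): not NE [P1→B gives 10>8]
(B,P): not NE [P1→A gives 5>4]
(B,Q): not NE [P1→A gives 9>1; P2→R gives 7>5]
(B,R): NE

Nash profiles: (A,P), (B,R)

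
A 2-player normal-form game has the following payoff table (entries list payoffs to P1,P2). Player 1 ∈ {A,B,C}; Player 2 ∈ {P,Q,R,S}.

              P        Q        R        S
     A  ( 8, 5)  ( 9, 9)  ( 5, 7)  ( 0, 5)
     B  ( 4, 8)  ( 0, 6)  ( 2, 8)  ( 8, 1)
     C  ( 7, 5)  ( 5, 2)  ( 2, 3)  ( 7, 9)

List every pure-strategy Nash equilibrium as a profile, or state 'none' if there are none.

(A,P): not NE [P2→Q gives 9>5]
(A,Q): NE
(A,R): not NE [P2→Q gives 9>7]
(A,S): not NE [P1→B gives 8>0; P2→Q gives 9>5]
(B,P): not NE [P1→A gives 8>4]
(B,Q): not NE [P1→A gives 9>0; P2→R gives 8>6]
(B,R): not NE [P1→A gives 5>2]
(B,S): not NE [P2→R gives 8>1]
(C,P): not NE [P1→A gives 8>7; P2→S gives 9>5]
(C,Q): not NE [P1→A gives 9>5; P2→S gives 9>2]
(C,R): not NE [P1→A gives 5>2; P2→S gives 9>3]
(C,S): not NE [P1→B gives 8>7]

Nash profiles: (A,Q)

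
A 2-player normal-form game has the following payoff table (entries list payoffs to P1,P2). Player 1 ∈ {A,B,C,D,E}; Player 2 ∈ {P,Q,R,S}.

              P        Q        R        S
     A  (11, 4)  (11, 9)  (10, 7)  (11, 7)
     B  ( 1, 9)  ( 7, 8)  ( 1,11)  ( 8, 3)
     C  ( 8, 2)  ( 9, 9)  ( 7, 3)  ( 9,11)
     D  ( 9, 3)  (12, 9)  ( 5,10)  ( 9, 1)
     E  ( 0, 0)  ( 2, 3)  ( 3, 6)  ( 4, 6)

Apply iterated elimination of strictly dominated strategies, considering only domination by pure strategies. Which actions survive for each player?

IESDS → P1:{A,D} P2:{Q,R}

P1 drop B (A beats it: P:11>1 Q:11>7 R:10>1 S:11>8)
P1 drop C (A beats it: P:11>8 Q:11>9 R:10>7 S:11>9)
P1 drop E (A beats it: P:11>0 Q:11>2 R:10>3 S:11>4)
P2 drop P (Q beats it: A:9>4 D:9>3)
P2 drop S (Q beats it: A:9>7 D:9>1)
P1→{A,D} P2→{Q,R}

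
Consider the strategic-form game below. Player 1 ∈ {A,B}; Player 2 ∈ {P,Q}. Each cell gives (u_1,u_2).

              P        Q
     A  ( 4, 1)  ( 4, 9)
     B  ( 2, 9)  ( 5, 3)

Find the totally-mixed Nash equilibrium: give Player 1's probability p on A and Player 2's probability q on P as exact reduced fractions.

P1 indiff ⇒ q·4+(1-q)·4 = q·2+(1-q)·5 ⇒ q(2) = (1-q)(1) ⇒ q = 1/3
P2 indiff ⇒ p·1+(1-p)·9 = p·9+(1-p)·3 ⇒ p(-8) = (1-p)(-6) ⇒ p = 3/7

P1 mixes 3/7 on A; P2 mixes 1/3 on P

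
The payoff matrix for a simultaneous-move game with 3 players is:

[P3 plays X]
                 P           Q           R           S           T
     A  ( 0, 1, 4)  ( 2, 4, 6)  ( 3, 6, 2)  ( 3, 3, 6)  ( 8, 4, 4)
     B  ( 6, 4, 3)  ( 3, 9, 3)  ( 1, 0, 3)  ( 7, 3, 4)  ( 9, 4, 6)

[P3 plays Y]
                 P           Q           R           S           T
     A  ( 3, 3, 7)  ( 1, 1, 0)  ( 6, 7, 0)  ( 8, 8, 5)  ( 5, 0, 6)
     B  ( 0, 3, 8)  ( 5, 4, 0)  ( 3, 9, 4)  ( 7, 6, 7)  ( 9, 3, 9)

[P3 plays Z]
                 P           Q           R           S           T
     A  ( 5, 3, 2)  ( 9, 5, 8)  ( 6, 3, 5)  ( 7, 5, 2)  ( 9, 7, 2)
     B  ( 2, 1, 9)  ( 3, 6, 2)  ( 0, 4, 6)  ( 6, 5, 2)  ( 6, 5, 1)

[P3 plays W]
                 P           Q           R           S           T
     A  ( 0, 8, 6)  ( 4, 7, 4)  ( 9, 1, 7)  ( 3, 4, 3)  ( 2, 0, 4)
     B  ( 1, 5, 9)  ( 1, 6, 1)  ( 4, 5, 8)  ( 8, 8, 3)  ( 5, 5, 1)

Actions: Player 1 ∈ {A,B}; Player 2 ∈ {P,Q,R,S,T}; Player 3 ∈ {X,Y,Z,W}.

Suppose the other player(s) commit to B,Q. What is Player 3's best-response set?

P3 best: {X}

u_3(X vs B,Q) = 3
u_3(Y vs B,Q) = 0
u_3(Z vs B,Q) = 2
u_3(W vs B,Q) = 1
max payoff 3 at {X}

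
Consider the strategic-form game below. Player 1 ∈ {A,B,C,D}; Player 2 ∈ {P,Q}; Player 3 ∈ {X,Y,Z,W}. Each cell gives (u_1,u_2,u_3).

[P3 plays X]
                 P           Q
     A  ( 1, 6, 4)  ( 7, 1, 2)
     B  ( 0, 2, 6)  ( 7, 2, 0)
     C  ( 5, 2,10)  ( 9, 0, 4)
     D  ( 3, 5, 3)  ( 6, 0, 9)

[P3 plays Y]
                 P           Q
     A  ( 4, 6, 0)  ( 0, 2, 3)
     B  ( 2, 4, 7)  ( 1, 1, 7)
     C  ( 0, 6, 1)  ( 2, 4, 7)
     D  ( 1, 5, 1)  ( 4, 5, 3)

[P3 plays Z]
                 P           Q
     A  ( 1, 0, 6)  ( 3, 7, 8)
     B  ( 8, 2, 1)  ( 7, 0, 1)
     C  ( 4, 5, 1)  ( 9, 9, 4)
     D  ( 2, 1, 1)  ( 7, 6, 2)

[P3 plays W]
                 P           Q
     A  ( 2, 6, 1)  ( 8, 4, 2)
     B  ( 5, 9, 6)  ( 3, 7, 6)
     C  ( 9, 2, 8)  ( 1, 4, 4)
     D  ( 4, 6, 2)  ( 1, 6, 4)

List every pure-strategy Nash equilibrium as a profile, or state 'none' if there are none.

(A,P,X): not NE [P1→C gives 5>1; P3→Z gives 6>4]
(A,P,Y): not NE [P3→Z gives 6>0]
(A,P,Z): not NE [P1→B gives 8>1; P2→Q gives 7>0]
(A,P,W): not NE [P1→C gives 9>2; P3→Z gives 6>1]
(A,Q,X): not NE [P1→C gives 9>7; P2→P gives 6>1; P3→Z gives 8>2]
(A,Q,Y): not NE [P1→D gives 4>0; P2→P gives 6>2; P3→Z gives 8>3]
(A,Q,Z): not NE [P1→C gives 9>3]
(A,Q,W): not NE [P2→P gives 6>4; P3→Z gives 8>2]
(B,P,X): not NE [P1→C gives 5>0; P3→Y gives 7>6]
(B,P,Y): not NE [P1→A gives 4>2]
(B,P,Z): not NE [P3→Y gives 7>1]
(B,P,W): not NE [P1→C gives 9>5; P3→Y gives 7>6]
(B,Q,X): not NE [P1→C gives 9>7; P3→Y gives 7>0]
(B,Q,Y): not NE [P1→D gives 4>1; P2→P gives 4>1]
(B,Q,Z): not NE [P1→C gives 9>7; P2→P gives 2>0; P3→Y gives 7>1]
(B,Q,W): not NE [P1→A gives 8>3; P2→P gives 9>7; P3→Y gives 7>6]
(C,P,X): NE
(C,P,Y): not NE [P1→A gives 4>0; P3→X gives 10>1]
(C,P,Z): not NE [P1→B gives 8>4; P2→Q gives 9>5; P3→X gives 10>1]
(C,P,W): not NE [P2→Q gives 4>2; P3→X gives 10>8]
(C,Q,X): not NE [P2→P gives 2>0; P3→Y gives 7>4]
(C,Q,Y): not NE [P1→D gives 4>2; P2→P gives 6>4]
(C,Q,Z): not NE [P3→Y gives 7>4]
(C,Q,W): not NE [P1→A gives 8>1; P3→Y gives 7>4]
(D,P,X): not NE [P1→C gives 5>3]
(D,P,Y): not NE [P1→A gives 4>1; P3→X gives 3>1]
(D,P,Z): not NE [P1→B gives 8>2; P2→Q gives 6>1; P3→X gives 3>1]
(D,P,W): not NE [P1→C gives 9>4; P3→X gives 3>2]
(D,Q,X): not NE [P1→C gives 9>6; P2→P gives 5>0]
(D,Q,Y): not NE [P3→X gives 9>3]
(D,Q,Z): not NE [P1→C gives 9>7; P3→X gives 9>2]
(D,Q,W): not NE [P1→A gives 8>1; P3→X gives 9>4]

NE set: (C,P,X)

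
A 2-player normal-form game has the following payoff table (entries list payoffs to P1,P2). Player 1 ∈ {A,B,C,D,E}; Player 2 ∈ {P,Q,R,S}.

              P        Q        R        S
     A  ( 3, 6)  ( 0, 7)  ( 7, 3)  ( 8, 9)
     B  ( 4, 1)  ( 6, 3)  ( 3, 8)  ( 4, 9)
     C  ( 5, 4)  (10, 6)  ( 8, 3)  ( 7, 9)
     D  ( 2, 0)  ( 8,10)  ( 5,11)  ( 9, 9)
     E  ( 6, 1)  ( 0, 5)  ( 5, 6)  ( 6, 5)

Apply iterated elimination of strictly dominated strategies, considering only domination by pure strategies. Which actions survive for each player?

Survivors P1:{A,C,D} P2:{Q,R,S}

P1 drop B (C beats it: P:5>4 Q:10>6 R:8>3 S:7>4)
P2 drop P (Q beats it: A:7>6 C:6>4 D:10>0 E:5>1)
P1 drop E (C beats it: Q:10>0 R:8>5 S:7>6)
P1→{A,C,D} P2→{Q,R,S}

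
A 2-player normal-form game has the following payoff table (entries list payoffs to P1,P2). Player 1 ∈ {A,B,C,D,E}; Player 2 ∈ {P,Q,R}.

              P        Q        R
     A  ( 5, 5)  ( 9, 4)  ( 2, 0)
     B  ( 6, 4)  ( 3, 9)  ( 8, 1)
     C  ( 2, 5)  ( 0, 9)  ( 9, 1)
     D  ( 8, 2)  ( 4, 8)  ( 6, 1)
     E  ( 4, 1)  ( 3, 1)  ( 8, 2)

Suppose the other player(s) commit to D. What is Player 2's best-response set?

u_2(P vs D) = 2
u_2(Q vs D) = 8
u_2(R vs D) = 1
max payoff 8 at {Q}

BR_2 = {Q}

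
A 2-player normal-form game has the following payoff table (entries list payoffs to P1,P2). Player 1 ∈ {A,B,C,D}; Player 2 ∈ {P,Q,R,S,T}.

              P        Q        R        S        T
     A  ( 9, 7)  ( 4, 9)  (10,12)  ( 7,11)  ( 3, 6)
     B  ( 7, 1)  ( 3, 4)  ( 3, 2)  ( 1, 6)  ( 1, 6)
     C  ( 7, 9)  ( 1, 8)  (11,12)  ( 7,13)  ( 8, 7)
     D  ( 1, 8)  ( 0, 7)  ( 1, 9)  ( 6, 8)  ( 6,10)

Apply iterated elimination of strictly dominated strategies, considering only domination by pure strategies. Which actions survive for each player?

P1 drop B (A beats it: P:9>7 Q:4>3 R:10>3 S:7>1 T:3>1)
P1 drop D (C beats it: P:7>1 Q:1>0 R:11>1 S:7>6 T:8>6)
P2 drop P (R beats it: A:12>7 C:12>9)
P2 drop Q (R beats it: A:12>9 C:12>8)
P2 drop T (R beats it: A:12>6 C:12>7)
P1→{A,C} P2→{R,S}

Remaining: P1:{A,C} P2:{R,S}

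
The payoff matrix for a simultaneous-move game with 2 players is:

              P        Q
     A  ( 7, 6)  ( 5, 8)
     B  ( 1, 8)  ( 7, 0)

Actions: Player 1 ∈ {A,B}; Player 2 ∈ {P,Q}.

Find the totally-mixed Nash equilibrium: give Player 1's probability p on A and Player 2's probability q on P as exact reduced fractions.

(p,q) = (4/5, 1/4)

P1 indiff ⇒ q·7+(1-q)·5 = q·1+(1-q)·7 ⇒ q(6) = (1-q)(2) ⇒ q = 1/4
P2 indiff ⇒ p·6+(1-p)·8 = p·8+(1-p)·0 ⇒ p(-2) = (1-p)(-8) ⇒ p = 4/5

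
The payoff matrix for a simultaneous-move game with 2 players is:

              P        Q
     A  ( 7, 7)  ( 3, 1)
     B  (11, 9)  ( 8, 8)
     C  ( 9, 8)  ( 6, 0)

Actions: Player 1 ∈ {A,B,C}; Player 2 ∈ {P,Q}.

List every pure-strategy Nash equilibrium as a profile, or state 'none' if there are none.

(A,P): not NE [P1→B gives 11>7]
(A,Q): not NE [P1→B gives 8>3; P2→P gives 7>1]
(B,P): NE
(B,Q): not NE [P2→P gives 9>8]
(C,P): not NE [P1→B gives 11>9]
(C,Q): not NE [P1→B gives 8>6; P2→P gives 8>0]

PSNE = {(B,P)}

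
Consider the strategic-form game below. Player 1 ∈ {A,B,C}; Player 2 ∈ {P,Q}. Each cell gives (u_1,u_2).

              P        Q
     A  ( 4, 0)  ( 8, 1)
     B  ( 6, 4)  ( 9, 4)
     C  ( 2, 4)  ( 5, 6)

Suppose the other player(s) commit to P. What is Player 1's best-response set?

P1 best: {B}

u_1(A vs P) = 4
u_1(B vs P) = 6
u_1(C vs P) = 2
max payoff 6 at {B}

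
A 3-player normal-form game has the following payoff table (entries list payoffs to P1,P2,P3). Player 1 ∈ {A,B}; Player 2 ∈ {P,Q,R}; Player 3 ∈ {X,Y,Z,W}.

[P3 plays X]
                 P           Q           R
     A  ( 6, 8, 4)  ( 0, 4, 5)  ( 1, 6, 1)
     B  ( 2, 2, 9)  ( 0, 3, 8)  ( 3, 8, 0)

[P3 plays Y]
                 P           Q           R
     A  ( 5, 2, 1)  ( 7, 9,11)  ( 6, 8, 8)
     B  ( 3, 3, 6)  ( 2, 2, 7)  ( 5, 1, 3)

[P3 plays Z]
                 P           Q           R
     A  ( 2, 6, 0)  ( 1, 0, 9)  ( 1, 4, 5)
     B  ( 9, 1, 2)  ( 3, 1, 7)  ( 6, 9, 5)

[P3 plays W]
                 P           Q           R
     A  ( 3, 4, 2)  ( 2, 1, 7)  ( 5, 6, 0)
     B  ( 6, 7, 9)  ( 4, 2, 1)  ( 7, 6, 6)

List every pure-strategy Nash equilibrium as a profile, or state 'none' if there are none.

(A,P,X): NE
(A,P,Y): not NE [P2→Q gives 9>2; P3→X gives 4>1]
(A,P,Z): not NE [P1→B gives 9>2; P3→X gives 4>0]
(A,P,W): not NE [P1→B gives 6>3; P2→R gives 6>4; P3→X gives 4>2]
(A,Q,X): not NE [P2→P gives 8>4; P3→Y gives 11>5]
(A,Q,Y): NE
(A,Q,Z): not NE [P1→B gives 3>1; P2→P gives 6>0; P3→Y gives 11>9]
(A,Q,W): not NE [P1→B gives 4>2; P2→R gives 6>1; P3→Y gives 11>7]
(A,R,X): not NE [P1→B gives 3>1; P2→P gives 8>6; P3→Y gives 8>1]
(A,R,Y): not NE [P2→Q gives 9>8]
(A,R,Z): not NE [P1→B gives 6>1; P2→P gives 6>4; P3→Y gives 8>5]
(A,R,W): not NE [P1→B gives 7>5; P3→Y gives 8>0]
(B,P,X): not NE [P1→A gives 6>2; P2→R gives 8>2]
(B,P,Y): not NE [P1→A gives 5>3; P3→W gives 9>6]
(B,P,Z): not NE [P2→R gives 9>1; P3→W gives 9>2]
(B,P,W): NE
(B,Q,X): not NE [P2→R gives 8>3]
(B,Q,Y): not NE [P1→A gives 7>2; P2→P gives 3>2; P3→X gives 8>7]
(B,Q,Z): not NE [P2→R gives 9>1; P3→X gives 8>7]
(B,Q,W): not NE [P2→P gives 7>2; P3→X gives 8>1]
(B,R,X): not NE [P3→W gives 6>0]
(B,R,Y): not NE [P1→A gives 6>5; P2→P gives 3>1; P3→W gives 6>3]
(B,R,Z): not NE [P3→W gives 6>5]
(B,R,W): not NE [P2→P gives 7>6]

PSNE = {(A,P,X), (A,Q,Y), (B,P,W)}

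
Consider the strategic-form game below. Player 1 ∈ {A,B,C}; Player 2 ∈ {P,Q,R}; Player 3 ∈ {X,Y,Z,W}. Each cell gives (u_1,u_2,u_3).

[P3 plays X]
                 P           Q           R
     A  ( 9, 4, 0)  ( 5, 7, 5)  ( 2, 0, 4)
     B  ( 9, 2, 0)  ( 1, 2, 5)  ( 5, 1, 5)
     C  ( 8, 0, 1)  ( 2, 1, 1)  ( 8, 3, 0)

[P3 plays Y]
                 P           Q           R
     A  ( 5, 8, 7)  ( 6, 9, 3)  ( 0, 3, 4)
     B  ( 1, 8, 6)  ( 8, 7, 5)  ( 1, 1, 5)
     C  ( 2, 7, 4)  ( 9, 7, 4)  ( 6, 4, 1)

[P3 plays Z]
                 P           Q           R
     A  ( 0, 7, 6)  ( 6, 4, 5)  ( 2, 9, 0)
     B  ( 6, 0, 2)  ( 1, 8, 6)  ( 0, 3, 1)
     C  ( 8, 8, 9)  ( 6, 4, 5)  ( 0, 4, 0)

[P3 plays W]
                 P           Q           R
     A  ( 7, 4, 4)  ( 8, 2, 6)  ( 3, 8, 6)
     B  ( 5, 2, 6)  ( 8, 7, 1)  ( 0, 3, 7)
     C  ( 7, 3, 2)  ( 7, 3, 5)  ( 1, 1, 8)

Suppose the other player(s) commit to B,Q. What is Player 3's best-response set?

u_3(X vs B,Q) = 5
u_3(Y vs B,Q) = 5
u_3(Z vs B,Q) = 6
u_3(W vs B,Q) = 1
max payoff 6 at {Z}

argmax u_3 = {Z}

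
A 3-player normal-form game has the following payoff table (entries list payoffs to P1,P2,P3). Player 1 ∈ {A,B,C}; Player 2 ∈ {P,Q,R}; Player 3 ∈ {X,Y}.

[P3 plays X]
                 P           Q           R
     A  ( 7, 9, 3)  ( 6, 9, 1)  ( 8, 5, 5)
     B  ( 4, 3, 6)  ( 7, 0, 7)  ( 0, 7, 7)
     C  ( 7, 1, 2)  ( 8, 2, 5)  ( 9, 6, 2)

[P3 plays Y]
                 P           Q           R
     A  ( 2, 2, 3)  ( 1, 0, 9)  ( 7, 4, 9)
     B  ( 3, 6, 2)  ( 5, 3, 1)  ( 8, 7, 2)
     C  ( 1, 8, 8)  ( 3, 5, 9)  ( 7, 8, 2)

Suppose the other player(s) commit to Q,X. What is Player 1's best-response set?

u_1(A vs Q,X) = 6
u_1(B vs Q,X) = 7
u_1(C vs Q,X) = 8
max payoff 8 at {C}

argmax u_1 = {C}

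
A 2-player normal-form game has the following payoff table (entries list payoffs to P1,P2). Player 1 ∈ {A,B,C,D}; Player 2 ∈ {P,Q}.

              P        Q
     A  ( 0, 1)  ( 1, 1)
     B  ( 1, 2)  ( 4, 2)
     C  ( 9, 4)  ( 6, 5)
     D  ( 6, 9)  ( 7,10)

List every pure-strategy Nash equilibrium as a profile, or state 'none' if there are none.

Nash profiles: (D,Q)

(A,P): not NE [P1→C gives 9>0]
(A,Q): not NE [P1→D gives 7>1]
(B,P): not NE [P1→C gives 9>1]
(B,Q): not NE [P1→D gives 7>4]
(C,P): not NE [P2→Q gives 5>4]
(C,Q): not NE [P1→D gives 7>6]
(D,P): not NE [P1→C gives 9>6; P2→Q gives 10>9]
(D,Q): NE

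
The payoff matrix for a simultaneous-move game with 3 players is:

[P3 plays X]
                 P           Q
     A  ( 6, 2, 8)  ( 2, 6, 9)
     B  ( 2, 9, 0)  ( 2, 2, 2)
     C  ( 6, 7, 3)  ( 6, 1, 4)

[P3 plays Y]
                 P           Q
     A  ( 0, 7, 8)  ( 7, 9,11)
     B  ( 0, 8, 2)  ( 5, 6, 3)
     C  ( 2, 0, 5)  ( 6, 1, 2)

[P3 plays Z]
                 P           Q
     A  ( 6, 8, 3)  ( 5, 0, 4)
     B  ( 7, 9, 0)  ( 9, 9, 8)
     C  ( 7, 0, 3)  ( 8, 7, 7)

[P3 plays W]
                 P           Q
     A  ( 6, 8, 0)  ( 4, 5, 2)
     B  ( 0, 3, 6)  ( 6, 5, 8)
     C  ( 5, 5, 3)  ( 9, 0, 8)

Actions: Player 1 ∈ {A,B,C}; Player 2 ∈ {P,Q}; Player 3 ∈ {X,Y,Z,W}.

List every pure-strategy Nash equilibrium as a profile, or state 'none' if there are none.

Nash profiles: (A,Q,Y), (B,Q,Z)

(A,P,X): not NE [P2→Q gives 6>2]
(A,P,Y): not NE [P1→C gives 2>0; P2→Q gives 9>7]
(A,P,Z): not NE [P1→C gives 7>6; P3→Y gives 8>3]
(A,P,W): not NE [P3→Y gives 8>0]
(A,Q,X): not NE [P1→C gives 6>2; P3→Y gives 11>9]
(A,Q,Y): NE
(A,Q,Z): not NE [P1→B gives 9>5; P2→P gives 8>0; P3→Y gives 11>4]
(A,Q,W): not NE [P1→C gives 9>4; P2→P gives 8>5; P3→Y gives 11>2]
(B,P,X): not NE [P1→C gives 6>2; P3→W gives 6>0]
(B,P,Y): not NE [P1→C gives 2>0; P3→W gives 6>2]
(B,P,Z): not NE [P3→W gives 6>0]
(B,P,W): not NE [P1→A gives 6>0; P2→Q gives 5>3]
(B,Q,X): not NE [P1→C gives 6>2; P2→P gives 9>2; P3→W gives 8>2]
(B,Q,Y): not NE [P1→A gives 7>5; P2→P gives 8>6; P3→W gives 8>3]
(B,Q,Z): NE
(B,Q,W): not NE [P1→C gives 9>6]
(C,P,X): not NE [P3→Y gives 5>3]
(C,P,Y): not NE [P2→Q gives 1>0]
(C,P,Z): not NE [P2→Q gives 7>0; P3→Y gives 5>3]
(C,P,W): not NE [P1→A gives 6>5; P3→Y gives 5>3]
(C,Q,X): not NE [P2→P gives 7>1; P3→W gives 8>4]
(C,Q,Y): not NE [P1→A gives 7>6; P3→W gives 8>2]
(C,Q,Z): not NE [P1→B gives 9>8; P3→W gives 8>7]
(C,Q,W): not NE [P2→P gives 5>0]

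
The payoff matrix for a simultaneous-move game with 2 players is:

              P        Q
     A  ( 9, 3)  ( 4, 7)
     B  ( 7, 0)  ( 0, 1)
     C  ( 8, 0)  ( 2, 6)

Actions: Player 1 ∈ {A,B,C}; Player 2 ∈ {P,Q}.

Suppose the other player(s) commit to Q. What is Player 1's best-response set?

u_1(A vs Q) = 4
u_1(B vs Q) = 0
u_1(C vs Q) = 2
max payoff 4 at {A}

P1 best: {A}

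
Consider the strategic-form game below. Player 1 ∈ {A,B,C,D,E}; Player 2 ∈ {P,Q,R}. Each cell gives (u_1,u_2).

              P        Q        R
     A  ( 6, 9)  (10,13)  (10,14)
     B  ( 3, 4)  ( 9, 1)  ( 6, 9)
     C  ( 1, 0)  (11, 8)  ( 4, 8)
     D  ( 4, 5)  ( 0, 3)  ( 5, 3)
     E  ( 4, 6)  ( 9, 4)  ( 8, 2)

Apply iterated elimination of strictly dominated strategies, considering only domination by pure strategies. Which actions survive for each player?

Remaining: P1:{A,C} P2:{Q,R}

P1 drop B (A beats it: P:6>3 Q:10>9 R:10>6)
P1 drop D (A beats it: P:6>4 Q:10>0 R:10>5)
P1 drop E (A beats it: P:6>4 Q:10>9 R:10>8)
P2 drop P (Q beats it: A:13>9 C:8>0)
P1→{A,C} P2→{Q,R}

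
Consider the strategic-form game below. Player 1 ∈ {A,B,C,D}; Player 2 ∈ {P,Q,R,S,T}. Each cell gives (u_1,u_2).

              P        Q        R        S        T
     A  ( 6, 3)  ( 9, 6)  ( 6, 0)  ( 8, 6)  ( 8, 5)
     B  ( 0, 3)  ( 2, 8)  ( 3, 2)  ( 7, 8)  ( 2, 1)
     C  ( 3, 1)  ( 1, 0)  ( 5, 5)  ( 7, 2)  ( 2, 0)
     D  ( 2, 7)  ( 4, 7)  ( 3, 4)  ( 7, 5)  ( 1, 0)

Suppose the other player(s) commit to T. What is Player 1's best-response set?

u_1(A vs T) = 8
u_1(B vs T) = 2
u_1(C vs T) = 2
u_1(D vs T) = 1
max payoff 8 at {A}

argmax u_1 = {A}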